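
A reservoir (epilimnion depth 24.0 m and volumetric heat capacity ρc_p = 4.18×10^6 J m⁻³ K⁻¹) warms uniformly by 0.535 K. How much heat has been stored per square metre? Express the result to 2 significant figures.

Areal heat capacity C = ρc_p × D = 4.18×10^6 × 24.0 = 1.00×10^8 J/(m²·K).
ΔQ = C ΔT = 1.00×10^8 × 0.535 = 5.37×10^7 J/m².

5.4×10^7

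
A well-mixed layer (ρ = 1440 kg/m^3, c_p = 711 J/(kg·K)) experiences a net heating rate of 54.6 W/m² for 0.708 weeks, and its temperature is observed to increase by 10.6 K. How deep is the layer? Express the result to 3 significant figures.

2.15 m

Heat input Q = F Δt = 54.6 × 4.28×10^5 s = 2.34×10^7 J/m².
Required areal heat capacity C = Q / ΔT = 2.21×10^6 J/(m²·K).
Depth D = C / (ρ c_p) = 2.21×10^6 / (1440 × 711) = 2.15 m.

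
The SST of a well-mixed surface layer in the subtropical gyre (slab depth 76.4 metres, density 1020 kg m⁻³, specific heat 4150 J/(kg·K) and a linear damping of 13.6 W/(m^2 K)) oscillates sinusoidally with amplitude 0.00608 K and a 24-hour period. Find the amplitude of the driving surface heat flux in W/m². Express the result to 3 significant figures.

Areal heat capacity C = ρ c_p D = 1020 × 4150 × 76.4 = 3.23×10^8 J/(m^2 K).
ω = 2π / 86400 s = 7.27×10^-5 s⁻¹.
√((Cω)² + λ²) = √((23500)² + 13.6²) = 23500 W/(m²·K).
F₀ = A × √((Cω)²+λ²) = 0.00608 × 23500 = 143 W/m².

143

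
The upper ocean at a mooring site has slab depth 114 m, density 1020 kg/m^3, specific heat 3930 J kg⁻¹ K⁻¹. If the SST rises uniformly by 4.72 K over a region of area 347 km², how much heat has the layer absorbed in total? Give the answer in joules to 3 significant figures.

7.48×10^17 J

Areal heat capacity C = ρ c_p D = 1020 × 3930 × 114 = 4.57×10^8 J/(m²·K).
Heat per unit area: q = C ΔT = 4.57×10^8 × 4.72 = 2.16×10^9 J/m².
Total heat: Q = q × A = 2.16×10^9 × (347 × 10⁶ m²) = 7.48×10^17 J.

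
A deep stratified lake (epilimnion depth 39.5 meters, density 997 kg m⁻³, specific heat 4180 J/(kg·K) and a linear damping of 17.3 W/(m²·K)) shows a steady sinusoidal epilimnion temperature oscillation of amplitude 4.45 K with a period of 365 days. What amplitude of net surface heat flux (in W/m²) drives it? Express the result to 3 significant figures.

Areal heat capacity C = ρ c_p D = 997 × 4180 × 39.5 = 1.65×10^8 J m⁻² K⁻¹.
ω = 2π / 3.15×10^7 s = 1.99×10^-7 s⁻¹.
√((Cω)² + λ²) = √((32.8)² + 17.3²) = 37.1 W/(m²·K).
F₀ = A × √((Cω)²+λ²) = 4.45 × 37.1 = 165 W/m².

165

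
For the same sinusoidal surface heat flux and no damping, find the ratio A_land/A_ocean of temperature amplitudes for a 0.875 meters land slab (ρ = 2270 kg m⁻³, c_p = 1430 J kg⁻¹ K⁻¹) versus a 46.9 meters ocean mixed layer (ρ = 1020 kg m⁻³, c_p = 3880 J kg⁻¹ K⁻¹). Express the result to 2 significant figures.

C_ocean = 1020 × 3880 × 46.9 = 1.86×10^8 J/(m²·K).
C_land = 2270 × 1430 × 0.875 = 2.84×10^6 J/(m²·K).
Undamped amplitude ∝ 1/C, so A_land/A_ocean = C_ocean/C_land = 65.3.

65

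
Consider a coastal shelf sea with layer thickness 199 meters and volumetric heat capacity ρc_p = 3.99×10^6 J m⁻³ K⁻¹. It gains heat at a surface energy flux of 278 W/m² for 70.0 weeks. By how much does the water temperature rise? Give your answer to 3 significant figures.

14.8 K

Areal heat capacity C = ρc_p × D = 3.99×10^6 × 199 = 7.94×10^8 J/(m^2 K).
Net heat input Q = F Δt = 278 × (70.0 weeks × 6.048×10^5 s/week) = 1.18×10^10 J/m².
ΔT = Q / C = 1.18×10^10 / 7.94×10^8 = 14.8 K.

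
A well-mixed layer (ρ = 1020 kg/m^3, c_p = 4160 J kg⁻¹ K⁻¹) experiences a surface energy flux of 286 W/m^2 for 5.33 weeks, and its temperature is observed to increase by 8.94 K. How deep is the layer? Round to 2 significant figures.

Heat input Q = F Δt = 286 × 3.22×10^6 s = 9.22×10^8 J/m².
Required areal heat capacity C = Q / ΔT = 1.03×10^8 J/(m²·K).
Depth D = C / (ρ c_p) = 1.03×10^8 / (1020 × 4160) = 24.3 m.

24 m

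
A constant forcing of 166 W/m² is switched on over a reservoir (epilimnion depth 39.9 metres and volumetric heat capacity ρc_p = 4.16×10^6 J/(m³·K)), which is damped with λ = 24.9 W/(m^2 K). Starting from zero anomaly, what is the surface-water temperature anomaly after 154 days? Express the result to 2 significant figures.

5.8 K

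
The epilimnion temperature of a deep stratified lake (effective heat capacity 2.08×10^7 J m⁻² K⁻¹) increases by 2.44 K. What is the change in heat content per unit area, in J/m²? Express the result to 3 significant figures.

Areal heat capacity C = 2.08×10^7 J m⁻² K⁻¹ (given).
ΔQ = C ΔT = 2.08×10^7 × 2.44 = 5.08×10^7 J/m².

5.08×10^7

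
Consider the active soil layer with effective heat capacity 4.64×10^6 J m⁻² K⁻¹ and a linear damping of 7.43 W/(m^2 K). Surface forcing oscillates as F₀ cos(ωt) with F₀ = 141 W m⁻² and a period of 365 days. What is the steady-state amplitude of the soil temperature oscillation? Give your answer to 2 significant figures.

19 K

Areal heat capacity C = 4.64×10^6 J m⁻² K⁻¹ (given).
Angular frequency ω = 2π / T = 2π / 3.15×10^7 s = 1.99×10^-7 s⁻¹.
√((Cω)² + λ²) = √((0.924)² + 7.43²) = 7.49 W/(m²·K).
Amplitude A = F₀ / √((Cω)²+λ²) = 141 / 7.49 = 18.8 K.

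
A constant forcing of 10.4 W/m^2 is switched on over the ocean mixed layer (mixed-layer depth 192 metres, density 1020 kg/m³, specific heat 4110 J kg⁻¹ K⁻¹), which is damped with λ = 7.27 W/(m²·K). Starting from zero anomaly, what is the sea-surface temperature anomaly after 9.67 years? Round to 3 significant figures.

Areal heat capacity C = ρ c_p D = 1020 × 4110 × 192 = 8.05×10^8 J/(m^2 K).
τ = C / λ = 8.05×10^8 / 7.27 = 1.11×10^8 s.
Equilibrium anomaly ΔT_eq = F / λ = 10.4 / 7.27 = 1.43 K.
t = 9.67 years = 3.05×10^8 s, so t/τ = 2.76.
ΔT(t) = ΔT_eq (1 − e^(−t/τ)) = 1.43 × (1 − e^−2.76) = 1.34 K.

1.34 K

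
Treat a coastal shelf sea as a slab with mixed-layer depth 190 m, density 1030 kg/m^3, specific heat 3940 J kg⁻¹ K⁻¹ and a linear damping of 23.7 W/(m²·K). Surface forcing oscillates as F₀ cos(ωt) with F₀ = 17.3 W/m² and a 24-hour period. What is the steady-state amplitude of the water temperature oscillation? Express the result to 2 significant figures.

3.1×10^-4 K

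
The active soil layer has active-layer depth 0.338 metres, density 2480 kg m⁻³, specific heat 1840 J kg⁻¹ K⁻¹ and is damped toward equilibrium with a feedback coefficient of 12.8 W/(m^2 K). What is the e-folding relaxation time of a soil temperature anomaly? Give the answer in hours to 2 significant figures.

33 hours

Areal heat capacity C = ρ c_p D = 2480 × 1840 × 0.338 = 1.54×10^6 J m⁻² K⁻¹.
Relaxation time τ = C / λ = 1.54×10^6 / 12.8 = 1.20×10^5 s.
In hours: 1.20×10^5 s / (3600 s/hour) = 33.5 hours.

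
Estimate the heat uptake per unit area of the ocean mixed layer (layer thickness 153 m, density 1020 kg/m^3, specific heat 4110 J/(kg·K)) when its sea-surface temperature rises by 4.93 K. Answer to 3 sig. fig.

3.16×10^9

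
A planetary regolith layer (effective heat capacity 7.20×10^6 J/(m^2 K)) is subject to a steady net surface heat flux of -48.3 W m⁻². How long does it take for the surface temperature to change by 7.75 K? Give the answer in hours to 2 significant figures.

320 hours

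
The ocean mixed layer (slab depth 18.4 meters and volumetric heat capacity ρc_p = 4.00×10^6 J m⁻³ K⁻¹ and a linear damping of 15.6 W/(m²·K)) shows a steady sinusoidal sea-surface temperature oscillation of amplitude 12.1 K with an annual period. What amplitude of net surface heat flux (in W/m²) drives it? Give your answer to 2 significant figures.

260

Areal heat capacity C = ρc_p × D = 4.00×10^6 × 18.4 = 7.36×10^7 J m⁻² K⁻¹.
ω = 2π / 3.15×10^7 s = 1.99×10^-7 s⁻¹.
√((Cω)² + λ²) = √((14.7)² + 15.6²) = 21.4 W/(m²·K).
F₀ = A × √((Cω)²+λ²) = 12.1 × 21.4 = 259 W/m².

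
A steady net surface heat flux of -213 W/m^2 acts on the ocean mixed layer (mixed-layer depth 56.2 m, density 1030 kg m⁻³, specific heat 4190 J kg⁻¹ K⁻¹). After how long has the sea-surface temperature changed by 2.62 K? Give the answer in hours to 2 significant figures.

830 hours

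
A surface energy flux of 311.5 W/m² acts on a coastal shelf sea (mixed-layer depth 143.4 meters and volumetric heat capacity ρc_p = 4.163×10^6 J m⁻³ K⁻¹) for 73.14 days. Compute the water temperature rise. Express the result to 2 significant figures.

3.3 K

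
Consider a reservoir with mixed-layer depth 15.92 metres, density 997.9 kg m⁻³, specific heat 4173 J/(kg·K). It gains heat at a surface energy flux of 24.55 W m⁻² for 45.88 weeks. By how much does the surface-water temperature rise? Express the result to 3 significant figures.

10.3 K

Areal heat capacity C = ρ c_p D = 997.9 × 4173 × 15.92 = 6.63×10^7 J/(m²·K).
Net heat input Q = F Δt = 24.55 × (45.88 weeks × 6.048×10^5 s/week) = 6.81×10^8 J/m².
ΔT = Q / C = 6.81×10^8 / 6.63×10^7 = 10.3 K.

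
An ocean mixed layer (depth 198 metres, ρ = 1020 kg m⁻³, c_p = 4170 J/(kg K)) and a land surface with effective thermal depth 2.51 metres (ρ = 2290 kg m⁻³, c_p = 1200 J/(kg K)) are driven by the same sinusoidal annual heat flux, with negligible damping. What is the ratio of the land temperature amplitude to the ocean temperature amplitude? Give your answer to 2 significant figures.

120

C_ocean = 1020 × 4170 × 198 = 8.42×10^8 J/(m²·K).
C_land = 2290 × 1200 × 2.51 = 6.90×10^6 J/(m²·K).
Undamped amplitude ∝ 1/C, so A_land/A_ocean = C_ocean/C_land = 122.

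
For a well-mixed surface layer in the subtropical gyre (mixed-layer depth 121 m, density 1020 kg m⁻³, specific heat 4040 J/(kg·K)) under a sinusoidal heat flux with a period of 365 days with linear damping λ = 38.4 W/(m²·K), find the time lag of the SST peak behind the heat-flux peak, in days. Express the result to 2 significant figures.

70 days

Areal heat capacity C = ρ c_p D = 1020 × 4040 × 121 = 4.99×10^8 J/(m²·K).
ω = 2π / 3.15×10^7 s = 1.99×10^-7 s⁻¹.
Phase lag φ = arctan(Cω/λ) = arctan(99.3/38.4) = 1.20 rad.
Time lag = φ / ω = 1.20 / 1.99×10^-7 = 6.03×10^6 s = 69.8 days.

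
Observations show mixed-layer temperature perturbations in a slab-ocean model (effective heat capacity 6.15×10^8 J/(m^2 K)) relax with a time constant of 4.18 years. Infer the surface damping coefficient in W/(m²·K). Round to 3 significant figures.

Areal heat capacity C = 6.15×10^8 J/(m^2 K) (given).
τ = 4.18 years = 1.32×10^8 s.
λ = C / τ = 6.15×10^8 / 1.32×10^8 = 4.66 W/(m²·K).

4.66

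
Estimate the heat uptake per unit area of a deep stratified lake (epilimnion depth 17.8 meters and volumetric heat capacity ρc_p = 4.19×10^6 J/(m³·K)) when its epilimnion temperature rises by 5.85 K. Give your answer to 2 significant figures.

4.4×10^8

Areal heat capacity C = ρc_p × D = 4.19×10^6 × 17.8 = 7.46×10^7 J/(m²·K).
ΔQ = C ΔT = 7.46×10^7 × 5.85 = 4.36×10^8 J/m².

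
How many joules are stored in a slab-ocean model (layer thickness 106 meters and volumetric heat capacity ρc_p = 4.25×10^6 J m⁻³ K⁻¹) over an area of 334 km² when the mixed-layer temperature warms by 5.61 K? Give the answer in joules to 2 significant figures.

Areal heat capacity C = ρc_p × D = 4.25×10^6 × 106 = 4.50×10^8 J/(m²·K).
Heat per unit area: q = C ΔT = 4.50×10^8 × 5.61 = 2.53×10^9 J/m².
Total heat: Q = q × A = 2.53×10^9 × (334 × 10⁶ m²) = 8.44×10^17 J.

8.4×10^17 J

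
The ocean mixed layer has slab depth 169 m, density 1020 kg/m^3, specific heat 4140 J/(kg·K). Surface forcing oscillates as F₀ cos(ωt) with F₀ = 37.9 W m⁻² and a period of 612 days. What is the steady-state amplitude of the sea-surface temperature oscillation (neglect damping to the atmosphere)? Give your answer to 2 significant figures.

Areal heat capacity C = ρ c_p D = 1020 × 4140 × 169 = 7.14×10^8 J/(m²·K).
Angular frequency ω = 2π / T = 2π / 5.29×10^7 s = 1.19×10^-7 s⁻¹.
Cω = 7.14×10^8 × 1.19×10^-7 = 84.8 W/(m²·K).
Amplitude A = F₀ / (Cω) = 37.9 / 84.8 = 0.447 K.

0.45 K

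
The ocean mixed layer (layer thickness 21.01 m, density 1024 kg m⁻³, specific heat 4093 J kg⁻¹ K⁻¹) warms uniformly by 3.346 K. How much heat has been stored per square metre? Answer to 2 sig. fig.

Areal heat capacity C = ρ c_p D = 1024 × 4093 × 21.01 = 8.81×10^7 J m⁻² K⁻¹.
ΔQ = C ΔT = 8.81×10^7 × 3.346 = 2.95×10^8 J/m².

2.9×10^8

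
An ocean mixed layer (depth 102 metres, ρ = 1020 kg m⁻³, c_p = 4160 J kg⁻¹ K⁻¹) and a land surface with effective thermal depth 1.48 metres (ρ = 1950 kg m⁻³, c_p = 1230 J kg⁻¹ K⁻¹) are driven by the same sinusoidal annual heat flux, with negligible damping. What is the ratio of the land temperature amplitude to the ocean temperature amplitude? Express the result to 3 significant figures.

122

C_ocean = 1020 × 4160 × 102 = 4.33×10^8 J/(m²·K).
C_land = 1950 × 1230 × 1.48 = 3.55×10^6 J/(m²·K).
Undamped amplitude ∝ 1/C, so A_land/A_ocean = C_ocean/C_land = 122.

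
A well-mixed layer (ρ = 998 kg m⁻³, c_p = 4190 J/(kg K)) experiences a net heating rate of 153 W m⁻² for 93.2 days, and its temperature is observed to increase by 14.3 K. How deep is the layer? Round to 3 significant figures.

Heat input Q = F Δt = 153 × 8.05×10^6 s = 1.23×10^9 J/m².
Required areal heat capacity C = Q / ΔT = 8.62×10^7 J/(m²·K).
Depth D = C / (ρ c_p) = 8.62×10^7 / (998 × 4190) = 20.6 m.

20.6 m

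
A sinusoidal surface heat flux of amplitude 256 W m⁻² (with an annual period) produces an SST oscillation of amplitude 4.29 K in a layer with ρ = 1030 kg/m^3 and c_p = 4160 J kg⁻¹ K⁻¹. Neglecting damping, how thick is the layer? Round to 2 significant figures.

ω = 2π / 3.15×10^7 s = 1.99×10^-7 s⁻¹.
Required C = F₀ / (A ω) = 256 / (4.29 × 1.99×10^-7) = 3.00×10^8 J/(m²·K).
D = C / (ρ c_p) = 3.00×10^8 / (1030 × 4160) = 69.9 m.

70 m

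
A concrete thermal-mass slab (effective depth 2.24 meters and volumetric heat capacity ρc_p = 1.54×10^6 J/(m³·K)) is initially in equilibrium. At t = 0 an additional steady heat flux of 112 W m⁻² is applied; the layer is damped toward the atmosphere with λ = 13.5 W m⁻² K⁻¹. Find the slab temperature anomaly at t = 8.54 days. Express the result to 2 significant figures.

7.8 K

Areal heat capacity C = ρc_p × D = 1.54×10^6 × 2.24 = 3.45×10^6 J/(m^2 K).
τ = C / λ = 3.45×10^6 / 13.5 = 2.56×10^5 s.
Equilibrium anomaly ΔT_eq = F / λ = 112 / 13.5 = 8.30 K.
t = 8.54 days = 7.38×10^5 s, so t/τ = 2.89.
ΔT(t) = ΔT_eq (1 − e^(−t/τ)) = 8.30 × (1 − e^−2.89) = 7.83 K.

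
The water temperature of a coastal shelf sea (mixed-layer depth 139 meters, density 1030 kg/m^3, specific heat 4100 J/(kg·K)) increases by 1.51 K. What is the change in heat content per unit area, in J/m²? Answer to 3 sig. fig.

8.86×10^8

Areal heat capacity C = ρ c_p D = 1030 × 4100 × 139 = 5.87×10^8 J/(m^2 K).
ΔQ = C ΔT = 5.87×10^8 × 1.51 = 8.86×10^8 J/m².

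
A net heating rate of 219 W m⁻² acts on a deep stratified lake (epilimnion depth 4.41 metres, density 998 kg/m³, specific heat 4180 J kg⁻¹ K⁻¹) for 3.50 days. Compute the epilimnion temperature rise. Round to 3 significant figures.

Areal heat capacity C = ρ c_p D = 998 × 4180 × 4.41 = 1.84×10^7 J/(m²·K).
Net heat input Q = F Δt = 219 × (3.50 days × 86400 s/day) = 6.62×10^7 J/m².
ΔT = Q / C = 6.62×10^7 / 1.84×10^7 = 3.60 K.

3.60 K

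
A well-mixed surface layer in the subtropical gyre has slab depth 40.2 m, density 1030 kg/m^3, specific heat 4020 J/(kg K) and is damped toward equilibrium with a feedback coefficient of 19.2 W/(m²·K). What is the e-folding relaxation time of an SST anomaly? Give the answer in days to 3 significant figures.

100 days

Areal heat capacity C = ρ c_p D = 1030 × 4020 × 40.2 = 1.66×10^8 J/(m^2 K).
Relaxation time τ = C / λ = 1.66×10^8 / 19.2 = 8.67×10^6 s.
In days: 8.67×10^6 s / (86400 s/day) = 100 days.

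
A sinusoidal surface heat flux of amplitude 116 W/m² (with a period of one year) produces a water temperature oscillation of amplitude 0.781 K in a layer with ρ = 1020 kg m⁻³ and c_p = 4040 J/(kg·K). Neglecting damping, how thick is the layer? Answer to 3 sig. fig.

181 m

ω = 2π / 3.15×10^7 s = 1.99×10^-7 s⁻¹.
Required C = F₀ / (A ω) = 116 / (0.781 × 1.99×10^-7) = 7.45×10^8 J/(m²·K).
D = C / (ρ c_p) = 7.45×10^8 / (1020 × 4040) = 181 m.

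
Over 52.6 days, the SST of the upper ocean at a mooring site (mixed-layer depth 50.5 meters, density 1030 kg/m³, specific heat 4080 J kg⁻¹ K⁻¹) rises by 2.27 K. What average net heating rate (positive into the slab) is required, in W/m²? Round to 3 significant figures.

Areal heat capacity C = ρ c_p D = 1030 × 4080 × 50.5 = 2.12×10^8 J/(m²·K).
Required heat per unit area: Q = C ΔT = 2.12×10^8 × 2.27 = 4.82×10^8 J/m².
Flux F = Q / Δt = 4.82×10^8 / 4.54×10^6 s = 106 W/m².

106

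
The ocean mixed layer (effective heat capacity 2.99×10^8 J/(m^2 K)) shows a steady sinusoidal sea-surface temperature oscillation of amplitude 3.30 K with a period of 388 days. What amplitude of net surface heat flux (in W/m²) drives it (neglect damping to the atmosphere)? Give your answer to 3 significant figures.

Areal heat capacity C = 2.99×10^8 J/(m^2 K) (given).
ω = 2π / 3.35×10^7 s = 1.87×10^-7 s⁻¹.
Cω = 2.99×10^8 × 1.87×10^-7 = 56.0 W/(m²·K).
F₀ = A × Cω = 3.30 × 56.0 = 185 W/m².

185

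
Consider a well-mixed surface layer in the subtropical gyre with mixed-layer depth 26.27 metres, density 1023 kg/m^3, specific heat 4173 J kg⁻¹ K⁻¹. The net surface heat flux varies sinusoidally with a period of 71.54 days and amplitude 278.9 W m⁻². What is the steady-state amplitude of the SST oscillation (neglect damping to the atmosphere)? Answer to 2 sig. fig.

2.4 K

Areal heat capacity C = ρ c_p D = 1023 × 4173 × 26.27 = 1.12×10^8 J/(m²·K).
Angular frequency ω = 2π / T = 2π / 6.18×10^6 s = 1.02×10^-6 s⁻¹.
Cω = 1.12×10^8 × 1.02×10^-6 = 114 W/(m²·K).
Amplitude A = F₀ / (Cω) = 278.9 / 114 = 2.45 K.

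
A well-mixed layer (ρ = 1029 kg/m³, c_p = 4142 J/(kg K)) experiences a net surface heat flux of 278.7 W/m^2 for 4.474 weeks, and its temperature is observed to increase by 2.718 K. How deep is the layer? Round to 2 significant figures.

Heat input Q = F Δt = 278.7 × 2.71×10^6 s = 7.54×10^8 J/m².
Required areal heat capacity C = Q / ΔT = 2.77×10^8 J/(m²·K).
Depth D = C / (ρ c_p) = 2.77×10^8 / (1029 × 4142) = 65.1 m.

65 m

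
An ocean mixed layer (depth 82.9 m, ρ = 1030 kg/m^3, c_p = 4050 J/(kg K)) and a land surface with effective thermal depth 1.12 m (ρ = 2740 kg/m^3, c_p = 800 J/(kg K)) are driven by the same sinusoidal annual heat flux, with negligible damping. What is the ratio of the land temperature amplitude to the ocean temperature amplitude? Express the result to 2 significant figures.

140

C_ocean = 1030 × 4050 × 82.9 = 3.46×10^8 J/(m²·K).
C_land = 2740 × 800 × 1.12 = 2.46×10^6 J/(m²·K).
Undamped amplitude ∝ 1/C, so A_land/A_ocean = C_ocean/C_land = 141.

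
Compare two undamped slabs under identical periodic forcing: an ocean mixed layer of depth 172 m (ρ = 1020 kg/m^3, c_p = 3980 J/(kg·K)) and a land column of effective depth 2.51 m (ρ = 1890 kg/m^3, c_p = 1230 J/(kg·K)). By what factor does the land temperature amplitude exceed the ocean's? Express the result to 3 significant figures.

C_ocean = 1020 × 3980 × 172 = 6.98×10^8 J/(m²·K).
C_land = 1890 × 1230 × 2.51 = 5.83×10^6 J/(m²·K).
Undamped amplitude ∝ 1/C, so A_land/A_ocean = C_ocean/C_land = 120.

120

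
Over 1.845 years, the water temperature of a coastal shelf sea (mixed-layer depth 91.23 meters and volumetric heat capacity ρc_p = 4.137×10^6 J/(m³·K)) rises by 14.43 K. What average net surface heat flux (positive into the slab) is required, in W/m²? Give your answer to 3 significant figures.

93.5

Areal heat capacity C = ρc_p × D = 4.137×10^6 × 91.23 = 3.77×10^8 J/(m²·K).
Required heat per unit area: Q = C ΔT = 3.77×10^8 × 14.43 = 5.45×10^9 J/m².
Flux F = Q / Δt = 5.45×10^9 / 5.82×10^7 s = 93.5 W/m².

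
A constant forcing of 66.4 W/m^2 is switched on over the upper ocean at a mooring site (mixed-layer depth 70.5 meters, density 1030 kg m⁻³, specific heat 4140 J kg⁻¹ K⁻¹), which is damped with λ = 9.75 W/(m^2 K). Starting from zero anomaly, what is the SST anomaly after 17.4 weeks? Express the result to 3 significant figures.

Areal heat capacity C = ρ c_p D = 1030 × 4140 × 70.5 = 3.01×10^8 J/(m^2 K).
τ = C / λ = 3.01×10^8 / 9.75 = 3.08×10^7 s.
Equilibrium anomaly ΔT_eq = F / λ = 66.4 / 9.75 = 6.81 K.
t = 17.4 weeks = 1.05×10^7 s, so t/τ = 0.341.
ΔT(t) = ΔT_eq (1 − e^(−t/τ)) = 6.81 × (1 − e^−0.341) = 1.97 K.

1.97 K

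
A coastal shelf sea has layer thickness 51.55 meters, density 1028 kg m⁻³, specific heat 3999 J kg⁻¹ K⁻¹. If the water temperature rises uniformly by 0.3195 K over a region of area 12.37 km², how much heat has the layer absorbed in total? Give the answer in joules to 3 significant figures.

Areal heat capacity C = ρ c_p D = 1028 × 3999 × 51.55 = 2.12×10^8 J m⁻² K⁻¹.
Heat per unit area: q = C ΔT = 2.12×10^8 × 0.3195 = 6.77×10^7 J/m².
Total heat: Q = q × A = 6.77×10^7 × (12.37 × 10⁶ m²) = 8.38×10^14 J.

8.38×10^14 J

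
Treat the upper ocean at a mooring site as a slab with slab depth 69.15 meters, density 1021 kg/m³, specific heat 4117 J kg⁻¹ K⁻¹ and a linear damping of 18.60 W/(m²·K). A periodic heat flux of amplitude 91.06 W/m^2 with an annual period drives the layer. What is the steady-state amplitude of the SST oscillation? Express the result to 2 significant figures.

1.5 K

Areal heat capacity C = ρ c_p D = 1021 × 4117 × 69.15 = 2.91×10^8 J/(m^2 K).
Angular frequency ω = 2π / T = 2π / 3.15×10^7 s = 1.99×10^-7 s⁻¹.
√((Cω)² + λ²) = √((57.9)² + 18.60²) = 60.8 W/(m²·K).
Amplitude A = F₀ / √((Cω)²+λ²) = 91.06 / 60.8 = 1.50 K.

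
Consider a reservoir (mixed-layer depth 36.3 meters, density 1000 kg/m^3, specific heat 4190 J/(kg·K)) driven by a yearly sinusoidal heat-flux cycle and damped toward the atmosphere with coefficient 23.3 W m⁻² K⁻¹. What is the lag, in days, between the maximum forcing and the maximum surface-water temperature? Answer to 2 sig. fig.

53 days

Areal heat capacity C = ρ c_p D = 1000 × 4190 × 36.3 = 1.52×10^8 J m⁻² K⁻¹.
ω = 2π / 3.15×10^7 s = 1.99×10^-7 s⁻¹.
Phase lag φ = arctan(Cω/λ) = arctan(30.3/23.3) = 0.915 rad.
Time lag = φ / ω = 0.915 / 1.99×10^-7 = 4.59×10^6 s = 53.2 days.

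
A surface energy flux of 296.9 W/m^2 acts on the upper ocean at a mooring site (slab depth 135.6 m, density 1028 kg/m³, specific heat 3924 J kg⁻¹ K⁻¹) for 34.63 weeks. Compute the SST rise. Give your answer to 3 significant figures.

11.4 K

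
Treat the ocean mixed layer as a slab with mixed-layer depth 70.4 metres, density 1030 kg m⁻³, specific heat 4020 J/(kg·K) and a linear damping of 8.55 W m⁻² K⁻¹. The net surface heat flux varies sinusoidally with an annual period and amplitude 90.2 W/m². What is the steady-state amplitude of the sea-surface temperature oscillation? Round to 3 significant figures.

Areal heat capacity C = ρ c_p D = 1030 × 4020 × 70.4 = 2.91×10^8 J m⁻² K⁻¹.
Angular frequency ω = 2π / T = 2π / 3.15×10^7 s = 1.99×10^-7 s⁻¹.
√((Cω)² + λ²) = √((58.1)² + 8.55²) = 58.7 W/(m²·K).
Amplitude A = F₀ / √((Cω)²+λ²) = 90.2 / 58.7 = 1.54 K.

1.54 K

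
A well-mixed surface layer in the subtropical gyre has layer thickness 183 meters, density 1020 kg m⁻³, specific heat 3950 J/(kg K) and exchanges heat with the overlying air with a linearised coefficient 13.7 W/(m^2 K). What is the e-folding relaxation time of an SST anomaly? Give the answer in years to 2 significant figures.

1.7 years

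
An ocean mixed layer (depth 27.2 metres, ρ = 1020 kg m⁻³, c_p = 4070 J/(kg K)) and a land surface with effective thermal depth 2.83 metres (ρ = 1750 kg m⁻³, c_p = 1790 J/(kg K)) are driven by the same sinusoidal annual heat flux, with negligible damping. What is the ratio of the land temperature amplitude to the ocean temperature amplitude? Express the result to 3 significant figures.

12.7

C_ocean = 1020 × 4070 × 27.2 = 1.13×10^8 J/(m²·K).
C_land = 1750 × 1790 × 2.83 = 8.86×10^6 J/(m²·K).
Undamped amplitude ∝ 1/C, so A_land/A_ocean = C_ocean/C_land = 12.7.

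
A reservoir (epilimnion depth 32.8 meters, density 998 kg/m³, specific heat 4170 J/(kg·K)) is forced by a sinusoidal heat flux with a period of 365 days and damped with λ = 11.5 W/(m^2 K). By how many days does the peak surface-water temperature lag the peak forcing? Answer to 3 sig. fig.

68.0 days

Areal heat capacity C = ρ c_p D = 998 × 4170 × 32.8 = 1.37×10^8 J/(m^2 K).
ω = 2π / 3.15×10^7 s = 1.99×10^-7 s⁻¹.
Phase lag φ = arctan(Cω/λ) = arctan(27.2/11.5) = 1.17 rad.
Time lag = φ / ω = 1.17 / 1.99×10^-7 = 5.88×10^6 s = 68.0 days.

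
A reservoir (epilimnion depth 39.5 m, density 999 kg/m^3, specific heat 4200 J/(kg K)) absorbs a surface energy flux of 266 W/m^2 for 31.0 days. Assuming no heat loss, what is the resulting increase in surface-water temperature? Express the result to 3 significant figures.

Areal heat capacity C = ρ c_p D = 999 × 4200 × 39.5 = 1.66×10^8 J/(m²·K).
Net heat input Q = F Δt = 266 × (31.0 days × 86400 s/day) = 7.12×10^8 J/m².
ΔT = Q / C = 7.12×10^8 / 1.66×10^8 = 4.30 K.

4.30 K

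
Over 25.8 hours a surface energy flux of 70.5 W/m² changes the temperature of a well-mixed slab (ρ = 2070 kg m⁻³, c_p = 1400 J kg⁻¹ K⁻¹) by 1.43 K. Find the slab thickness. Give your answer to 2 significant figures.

1.6 m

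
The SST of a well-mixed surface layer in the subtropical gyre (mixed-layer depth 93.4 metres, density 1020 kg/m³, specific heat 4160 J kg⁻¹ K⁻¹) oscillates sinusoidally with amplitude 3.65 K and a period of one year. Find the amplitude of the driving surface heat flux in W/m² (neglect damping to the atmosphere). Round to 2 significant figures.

Areal heat capacity C = ρ c_p D = 1020 × 4160 × 93.4 = 3.96×10^8 J/(m²·K).
ω = 2π / 3.15×10^7 s = 1.99×10^-7 s⁻¹.
Cω = 3.96×10^8 × 1.99×10^-7 = 79.0 W/(m²·K).
F₀ = A × Cω = 3.65 × 79.0 = 288 W/m².

290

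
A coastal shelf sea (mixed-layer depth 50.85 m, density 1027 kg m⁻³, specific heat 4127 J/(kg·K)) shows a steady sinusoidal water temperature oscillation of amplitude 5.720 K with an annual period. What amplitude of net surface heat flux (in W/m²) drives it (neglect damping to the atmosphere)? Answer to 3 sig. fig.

246

Areal heat capacity C = ρ c_p D = 1027 × 4127 × 50.85 = 2.16×10^8 J m⁻² K⁻¹.
ω = 2π / 3.15×10^7 s = 1.99×10^-7 s⁻¹.
Cω = 2.16×10^8 × 1.99×10^-7 = 42.9 W/(m²·K).
F₀ = A × Cω = 5.720 × 42.9 = 246 W/m².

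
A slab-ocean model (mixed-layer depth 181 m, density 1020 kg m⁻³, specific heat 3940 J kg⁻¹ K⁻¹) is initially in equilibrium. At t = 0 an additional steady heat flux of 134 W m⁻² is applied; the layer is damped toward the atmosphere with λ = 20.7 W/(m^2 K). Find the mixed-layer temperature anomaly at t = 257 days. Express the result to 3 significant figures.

3.03 K

Areal heat capacity C = ρ c_p D = 1020 × 3940 × 181 = 7.27×10^8 J/(m²·K).
τ = C / λ = 7.27×10^8 / 20.7 = 3.51×10^7 s.
Equilibrium anomaly ΔT_eq = F / λ = 134 / 20.7 = 6.47 K.
t = 257 days = 2.22×10^7 s, so t/τ = 0.632.
ΔT(t) = ΔT_eq (1 − e^(−t/τ)) = 6.47 × (1 − e^−0.632) = 3.03 K.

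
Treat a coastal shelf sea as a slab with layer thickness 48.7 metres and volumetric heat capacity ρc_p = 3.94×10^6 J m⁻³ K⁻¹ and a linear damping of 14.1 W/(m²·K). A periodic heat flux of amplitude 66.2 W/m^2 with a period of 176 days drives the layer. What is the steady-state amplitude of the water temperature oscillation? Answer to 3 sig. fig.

0.822 K

Areal heat capacity C = ρc_p × D = 3.94×10^6 × 48.7 = 1.92×10^8 J/(m^2 K).
Angular frequency ω = 2π / T = 2π / 1.52×10^7 s = 4.13×10^-7 s⁻¹.
√((Cω)² + λ²) = √((79.3)² + 14.1²) = 80.5 W/(m²·K).
Amplitude A = F₀ / √((Cω)²+λ²) = 66.2 / 80.5 = 0.822 K.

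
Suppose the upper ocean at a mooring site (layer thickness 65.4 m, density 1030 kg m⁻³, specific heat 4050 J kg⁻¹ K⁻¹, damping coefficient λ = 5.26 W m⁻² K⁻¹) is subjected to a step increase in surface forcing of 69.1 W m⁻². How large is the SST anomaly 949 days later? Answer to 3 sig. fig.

Areal heat capacity C = ρ c_p D = 1030 × 4050 × 65.4 = 2.73×10^8 J/(m²·K).
τ = C / λ = 2.73×10^8 / 5.26 = 5.19×10^7 s.
Equilibrium anomaly ΔT_eq = F / λ = 69.1 / 5.26 = 13.1 K.
t = 949 days = 8.20×10^7 s, so t/τ = 1.58.
ΔT(t) = ΔT_eq (1 − e^(−t/τ)) = 13.1 × (1 − e^−1.58) = 10.4 K.

10.4 K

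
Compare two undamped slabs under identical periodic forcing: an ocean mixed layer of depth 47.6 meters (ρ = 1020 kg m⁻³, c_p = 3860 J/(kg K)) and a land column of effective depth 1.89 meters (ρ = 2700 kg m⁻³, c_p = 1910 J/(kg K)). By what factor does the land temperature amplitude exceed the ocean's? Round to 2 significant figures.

19

C_ocean = 1020 × 3860 × 47.6 = 1.87×10^8 J/(m²·K).
C_land = 2700 × 1910 × 1.89 = 9.75×10^6 J/(m²·K).
Undamped amplitude ∝ 1/C, so A_land/A_ocean = C_ocean/C_land = 19.2.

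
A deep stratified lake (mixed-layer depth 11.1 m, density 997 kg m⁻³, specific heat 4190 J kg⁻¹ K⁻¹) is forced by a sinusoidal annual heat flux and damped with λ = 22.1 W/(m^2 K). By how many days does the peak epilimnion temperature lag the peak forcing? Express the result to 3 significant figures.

23.0 days

Areal heat capacity C = ρ c_p D = 997 × 4190 × 11.1 = 4.64×10^7 J m⁻² K⁻¹.
ω = 2π / 3.15×10^7 s = 1.99×10^-7 s⁻¹.
Phase lag φ = arctan(Cω/λ) = arctan(9.24/22.1) = 0.396 rad.
Time lag = φ / ω = 0.396 / 1.99×10^-7 = 1.99×10^6 s = 23.0 days.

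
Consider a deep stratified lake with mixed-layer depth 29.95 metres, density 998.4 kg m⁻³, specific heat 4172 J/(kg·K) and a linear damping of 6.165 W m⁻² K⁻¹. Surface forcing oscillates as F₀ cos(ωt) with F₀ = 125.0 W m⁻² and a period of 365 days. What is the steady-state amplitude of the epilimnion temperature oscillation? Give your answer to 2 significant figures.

Areal heat capacity C = ρ c_p D = 998.4 × 4172 × 29.95 = 1.25×10^8 J m⁻² K⁻¹.
Angular frequency ω = 2π / T = 2π / 3.15×10^7 s = 1.99×10^-7 s⁻¹.
√((Cω)² + λ²) = √((24.9)² + 6.165²) = 25.6 W/(m²·K).
Amplitude A = F₀ / √((Cω)²+λ²) = 125.0 / 25.6 = 4.88 K.

4.9 K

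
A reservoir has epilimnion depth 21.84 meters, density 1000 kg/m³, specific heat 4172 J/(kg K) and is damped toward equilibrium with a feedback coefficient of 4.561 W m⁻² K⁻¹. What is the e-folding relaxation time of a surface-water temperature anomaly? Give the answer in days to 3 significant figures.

Areal heat capacity C = ρ c_p D = 1000 × 4172 × 21.84 = 9.11×10^7 J m⁻² K⁻¹.
Relaxation time τ = C / λ = 9.11×10^7 / 4.561 = 2.00×10^7 s.
In days: 2.00×10^7 s / (86400 s/day) = 231 days.

231 days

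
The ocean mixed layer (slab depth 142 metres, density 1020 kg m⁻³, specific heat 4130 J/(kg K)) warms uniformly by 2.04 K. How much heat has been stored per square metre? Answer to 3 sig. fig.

1.22×10^9

Areal heat capacity C = ρ c_p D = 1020 × 4130 × 142 = 5.98×10^8 J/(m²·K).
ΔQ = C ΔT = 5.98×10^8 × 2.04 = 1.22×10^9 J/m².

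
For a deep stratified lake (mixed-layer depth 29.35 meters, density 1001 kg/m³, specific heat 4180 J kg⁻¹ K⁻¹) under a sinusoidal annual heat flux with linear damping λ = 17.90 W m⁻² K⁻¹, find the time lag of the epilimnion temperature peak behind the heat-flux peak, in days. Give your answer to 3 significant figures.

Areal heat capacity C = ρ c_p D = 1001 × 4180 × 29.35 = 1.23×10^8 J/(m^2 K).
ω = 2π / 3.15×10^7 s = 1.99×10^-7 s⁻¹.
Phase lag φ = arctan(Cω/λ) = arctan(24.5/17.90) = 0.939 rad.
Time lag = φ / ω = 0.939 / 1.99×10^-7 = 4.71×10^6 s = 54.6 days.

54.6 days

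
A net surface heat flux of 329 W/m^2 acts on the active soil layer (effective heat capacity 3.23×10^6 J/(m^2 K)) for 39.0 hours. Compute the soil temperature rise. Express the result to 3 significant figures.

14.3 K

Areal heat capacity C = 3.23×10^6 J/(m^2 K) (given).
Net heat input Q = F Δt = 329 × (39.0 hours × 3600 s/hour) = 4.62×10^7 J/m².
ΔT = Q / C = 4.62×10^7 / 3.23×10^6 = 14.3 K.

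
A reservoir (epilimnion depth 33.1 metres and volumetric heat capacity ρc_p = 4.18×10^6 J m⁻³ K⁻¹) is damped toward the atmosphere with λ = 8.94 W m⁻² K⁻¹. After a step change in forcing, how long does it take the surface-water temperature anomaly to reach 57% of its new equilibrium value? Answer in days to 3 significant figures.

Areal heat capacity C = ρc_p × D = 4.18×10^6 × 33.1 = 1.38×10^8 J/(m²·K).
τ = C / λ = 1.38×10^8 / 8.94 = 1.55×10^7 s.
Fraction reached: 1 − e^(−t/τ) = 0.57 ⇒ t = −τ ln(1 − 0.57) = τ × 0.844.
t = 1.31×10^7 s = 151 days.

151 days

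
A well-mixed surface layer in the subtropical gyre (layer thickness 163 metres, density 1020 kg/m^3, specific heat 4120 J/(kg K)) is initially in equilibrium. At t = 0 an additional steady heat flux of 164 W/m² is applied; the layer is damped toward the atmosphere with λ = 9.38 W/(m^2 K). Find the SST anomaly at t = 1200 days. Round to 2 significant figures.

13 K

Areal heat capacity C = ρ c_p D = 1020 × 4120 × 163 = 6.85×10^8 J m⁻² K⁻¹.
τ = C / λ = 6.85×10^8 / 9.38 = 7.30×10^7 s.
Equilibrium anomaly ΔT_eq = F / λ = 164 / 9.38 = 17.5 K.
t = 1200 days = 1.04×10^8 s, so t/τ = 1.42.
ΔT(t) = ΔT_eq (1 − e^(−t/τ)) = 17.5 × (1 − e^−1.42) = 13.3 K.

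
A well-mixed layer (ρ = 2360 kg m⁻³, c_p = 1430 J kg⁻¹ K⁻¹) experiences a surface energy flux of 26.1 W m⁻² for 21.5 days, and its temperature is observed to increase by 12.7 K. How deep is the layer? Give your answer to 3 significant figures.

Heat input Q = F Δt = 26.1 × 1.86×10^6 s = 4.85×10^7 J/m².
Required areal heat capacity C = Q / ΔT = 3.82×10^6 J/(m²·K).
Depth D = C / (ρ c_p) = 3.82×10^6 / (2360 × 1430) = 1.13 m.

1.13 m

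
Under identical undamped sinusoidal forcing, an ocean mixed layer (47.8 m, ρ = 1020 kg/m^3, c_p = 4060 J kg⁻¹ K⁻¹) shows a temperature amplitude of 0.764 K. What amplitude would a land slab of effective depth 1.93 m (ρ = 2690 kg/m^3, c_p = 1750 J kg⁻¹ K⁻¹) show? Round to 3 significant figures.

C_ocean = 1.98×10^8 J/(m²·K); C_land = 9.09×10^6 J/(m²·K).
A ∝ 1/C ⇒ A_land = A_ocean × C_ocean/C_land = 0.764 × 21.8 = 16.6 K.

16.6 K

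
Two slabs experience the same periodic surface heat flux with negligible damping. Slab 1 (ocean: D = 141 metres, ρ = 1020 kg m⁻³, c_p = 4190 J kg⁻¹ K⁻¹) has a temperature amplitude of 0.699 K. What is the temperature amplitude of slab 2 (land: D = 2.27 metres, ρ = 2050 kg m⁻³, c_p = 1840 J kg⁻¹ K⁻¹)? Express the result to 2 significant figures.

49 K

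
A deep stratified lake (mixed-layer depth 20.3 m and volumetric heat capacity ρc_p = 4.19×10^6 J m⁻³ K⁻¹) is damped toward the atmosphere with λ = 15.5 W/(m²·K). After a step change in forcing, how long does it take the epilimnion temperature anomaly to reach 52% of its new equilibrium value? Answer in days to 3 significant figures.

46.6 days

Areal heat capacity C = ρc_p × D = 4.19×10^6 × 20.3 = 8.51×10^7 J/(m²·K).
τ = C / λ = 8.51×10^7 / 15.5 = 5.49×10^6 s.
Fraction reached: 1 − e^(−t/τ) = 0.52 ⇒ t = −τ ln(1 − 0.52) = τ × 0.734.
t = 4.03×10^6 s = 46.6 days.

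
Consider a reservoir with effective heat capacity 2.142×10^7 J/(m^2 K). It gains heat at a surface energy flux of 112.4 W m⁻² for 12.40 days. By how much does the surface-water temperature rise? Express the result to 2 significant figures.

5.6 K

Areal heat capacity C = 2.142×10^7 J/(m^2 K) (given).
Net heat input Q = F Δt = 112.4 × (12.40 days × 86400 s/day) = 1.20×10^8 J/m².
ΔT = Q / C = 1.20×10^8 / 2.14×10^7 = 5.62 K.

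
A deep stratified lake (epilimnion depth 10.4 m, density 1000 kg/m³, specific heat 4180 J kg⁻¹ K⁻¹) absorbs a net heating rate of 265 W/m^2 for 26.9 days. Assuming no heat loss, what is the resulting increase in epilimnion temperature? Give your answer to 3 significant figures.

14.2 K

Areal heat capacity C = ρ c_p D = 1000 × 4180 × 10.4 = 4.35×10^7 J m⁻² K⁻¹.
Net heat input Q = F Δt = 265 × (26.9 days × 86400 s/day) = 6.16×10^8 J/m².
ΔT = Q / C = 6.16×10^8 / 4.35×10^7 = 14.2 K.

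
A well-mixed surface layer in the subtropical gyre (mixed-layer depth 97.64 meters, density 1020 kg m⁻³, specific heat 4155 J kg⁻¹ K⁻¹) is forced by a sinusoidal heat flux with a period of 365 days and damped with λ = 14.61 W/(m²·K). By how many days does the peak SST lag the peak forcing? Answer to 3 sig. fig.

81.1 days

Areal heat capacity C = ρ c_p D = 1020 × 4155 × 97.64 = 4.14×10^8 J/(m^2 K).
ω = 2π / 3.15×10^7 s = 1.99×10^-7 s⁻¹.
Phase lag φ = arctan(Cω/λ) = arctan(82.4/14.61) = 1.40 rad.
Time lag = φ / ω = 1.40 / 1.99×10^-7 = 7.00×10^6 s = 81.1 days.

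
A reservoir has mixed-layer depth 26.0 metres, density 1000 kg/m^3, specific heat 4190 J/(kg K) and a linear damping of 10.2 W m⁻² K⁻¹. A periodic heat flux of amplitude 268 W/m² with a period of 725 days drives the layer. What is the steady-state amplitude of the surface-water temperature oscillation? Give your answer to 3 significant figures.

Areal heat capacity C = ρ c_p D = 1000 × 4190 × 26.0 = 1.09×10^8 J/(m^2 K).
Angular frequency ω = 2π / T = 2π / 6.26×10^7 s = 1.00×10^-7 s⁻¹.
√((Cω)² + λ²) = √((10.9)² + 10.2²) = 14.9 W/(m²·K).
Amplitude A = F₀ / √((Cω)²+λ²) = 268 / 14.9 = 17.9 K.

17.9 K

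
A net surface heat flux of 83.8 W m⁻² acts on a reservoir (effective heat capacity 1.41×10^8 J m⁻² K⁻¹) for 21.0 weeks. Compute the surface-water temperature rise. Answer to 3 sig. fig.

Areal heat capacity C = 1.41×10^8 J m⁻² K⁻¹ (given).
Net heat input Q = F Δt = 83.8 × (21.0 weeks × 6.048×10^5 s/week) = 1.06×10^9 J/m².
ΔT = Q / C = 1.06×10^9 / 1.41×10^8 = 7.55 K.

7.55 K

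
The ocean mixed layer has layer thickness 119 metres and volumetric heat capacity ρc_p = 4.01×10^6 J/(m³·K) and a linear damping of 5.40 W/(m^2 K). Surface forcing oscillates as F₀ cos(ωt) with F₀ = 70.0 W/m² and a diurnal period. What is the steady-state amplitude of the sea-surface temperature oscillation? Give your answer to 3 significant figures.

0.00202 K

Areal heat capacity C = ρc_p × D = 4.01×10^6 × 119 = 4.77×10^8 J/(m^2 K).
Angular frequency ω = 2π / T = 2π / 86400 s = 7.27×10^-5 s⁻¹.
√((Cω)² + λ²) = √((34700)² + 5.40²) = 34700 W/(m²·K).
Amplitude A = F₀ / √((Cω)²+λ²) = 70.0 / 34700 = 0.00202 K.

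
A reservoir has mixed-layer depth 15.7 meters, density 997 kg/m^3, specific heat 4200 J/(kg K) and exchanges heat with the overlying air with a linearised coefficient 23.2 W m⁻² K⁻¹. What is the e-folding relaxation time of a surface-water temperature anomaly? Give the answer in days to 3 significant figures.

Areal heat capacity C = ρ c_p D = 997 × 4200 × 15.7 = 6.57×10^7 J/(m²·K).
Relaxation time τ = C / λ = 6.57×10^7 / 23.2 = 2.83×10^6 s.
In days: 2.83×10^6 s / (86400 s/day) = 32.8 days.

32.8 days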